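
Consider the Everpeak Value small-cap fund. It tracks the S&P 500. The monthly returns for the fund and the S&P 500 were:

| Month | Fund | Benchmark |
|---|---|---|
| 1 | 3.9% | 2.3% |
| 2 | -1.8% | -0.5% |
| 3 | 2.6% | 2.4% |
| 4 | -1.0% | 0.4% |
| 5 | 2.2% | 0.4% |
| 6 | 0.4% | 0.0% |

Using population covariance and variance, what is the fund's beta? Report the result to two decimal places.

r̄p = 1.0500%,  r̄m = 0.8333%
Cov = Σ(rp − r̄p)(rm − r̄m) / 6 = 1.8900
Var(rm) = Σ(rm − r̄m)² / 6 = 1.2422
β = Cov / Var = 1.8900 / 1.2422 = 1.5215

1.52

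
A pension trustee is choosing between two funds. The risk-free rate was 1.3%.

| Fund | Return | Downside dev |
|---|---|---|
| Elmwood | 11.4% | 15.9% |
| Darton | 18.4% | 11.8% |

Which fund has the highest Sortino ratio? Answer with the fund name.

Darton

Elmwood: Sortino ratio = (11.4% − 1.3%) / 15.9% = 0.635
Darton: Sortino ratio = (18.4% − 1.3%) / 11.8% = 1.449
Highest: Darton (1.449).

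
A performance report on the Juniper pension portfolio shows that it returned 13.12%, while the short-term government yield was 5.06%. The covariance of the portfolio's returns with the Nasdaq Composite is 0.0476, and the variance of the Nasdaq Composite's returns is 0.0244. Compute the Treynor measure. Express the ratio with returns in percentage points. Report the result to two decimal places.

4.13

β = Cov / Var = 0.0476 / 0.0244 = 1.9508
Treynor = (Rp − Rf) / β = (13.12% − 5.06%) / 1.9508 = 8.06 / 1.9508 = 4.1316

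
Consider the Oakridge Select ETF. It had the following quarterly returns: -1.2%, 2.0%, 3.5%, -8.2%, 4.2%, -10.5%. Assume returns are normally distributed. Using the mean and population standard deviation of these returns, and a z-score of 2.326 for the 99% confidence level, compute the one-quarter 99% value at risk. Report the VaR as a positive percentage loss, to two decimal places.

14.98

Mean return r̄ = -10.20 / 6 = -1.7000%
Σ(r − r̄)² = 195.4800; population σ = √(195.4800/6) = 5.7079%
VaR = −(r̄ − z·σ) = −(-1.7000 − 2.326 × 5.7079) = −(-14.9766) = 14.9766%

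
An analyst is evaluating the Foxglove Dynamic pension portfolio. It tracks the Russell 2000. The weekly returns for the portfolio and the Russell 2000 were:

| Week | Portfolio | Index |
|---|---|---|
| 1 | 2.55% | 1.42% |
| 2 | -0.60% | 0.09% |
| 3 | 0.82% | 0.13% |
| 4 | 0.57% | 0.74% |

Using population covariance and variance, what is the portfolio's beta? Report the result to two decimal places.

1.80

r̄p = 0.8350%,  r̄m = 0.5950%
Cov = Σ(rp − r̄p)(rm − r̄m) / 4 = 0.5270
Var(rm) = Σ(rm − r̄m)² / 4 = 0.2932
β = Cov / Var = 0.5270 / 0.2932 = 1.7974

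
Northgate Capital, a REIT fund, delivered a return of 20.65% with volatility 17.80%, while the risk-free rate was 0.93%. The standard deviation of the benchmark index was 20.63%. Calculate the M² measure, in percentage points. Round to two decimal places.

Sharpe = (Rp − Rf) / σp = (20.65% − 0.93%) / 17.80% = 1.1079
M² = Rf + Sharpe × σm = 0.93% + 1.1079 × 20.63% = 23.7860%

23.79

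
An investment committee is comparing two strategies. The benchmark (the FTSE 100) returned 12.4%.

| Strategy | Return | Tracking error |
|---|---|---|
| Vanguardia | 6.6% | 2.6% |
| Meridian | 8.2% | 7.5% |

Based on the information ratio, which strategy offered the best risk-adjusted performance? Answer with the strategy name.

Meridian

Vanguardia: IR = (6.6% − 12.4%) / 2.6% = -2.231
Meridian: IR = (8.2% − 12.4%) / 7.5% = -0.560
Highest: Meridian (-0.560).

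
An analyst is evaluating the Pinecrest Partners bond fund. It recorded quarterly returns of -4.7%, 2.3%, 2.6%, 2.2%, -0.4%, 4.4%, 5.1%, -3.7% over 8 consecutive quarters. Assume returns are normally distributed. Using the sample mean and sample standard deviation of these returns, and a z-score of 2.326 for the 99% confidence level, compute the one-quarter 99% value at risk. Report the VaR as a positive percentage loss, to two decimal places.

7.39

r̄ = (-4.7 + 2.3 + 2.6 + 2.2 − 0.4 + 4.4 + 5.1 − 3.7) / 8 = 7.80 / 8 = 0.9750%
Σ(r − r̄)² = (-4.7 − 0.9750)² + (2.3 − 0.9750)² + … = 90.5950
sample σ = √(90.5950 / 7) = √12.9421 = 3.5975%
VaR = −(r̄ − z·σ) = −(0.9750 − 2.326 × 3.5975) = −(-7.3928) = 7.3928%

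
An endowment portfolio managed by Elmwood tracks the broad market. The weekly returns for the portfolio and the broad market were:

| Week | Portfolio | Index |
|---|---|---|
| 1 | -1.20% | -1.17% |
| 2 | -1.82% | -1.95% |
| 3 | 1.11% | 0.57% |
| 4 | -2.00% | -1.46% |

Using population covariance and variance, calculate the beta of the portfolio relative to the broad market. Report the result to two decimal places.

1.27

r̄p = -0.9775%,  r̄m = -1.0025%
Cov = Σ(rp − r̄p)(rm − r̄m) / 4 = 1.1465
Var(rm) = Σ(rm − r̄m)² / 4 = 0.9020
β = Cov / Var = 1.1465 / 0.9020 = 1.2711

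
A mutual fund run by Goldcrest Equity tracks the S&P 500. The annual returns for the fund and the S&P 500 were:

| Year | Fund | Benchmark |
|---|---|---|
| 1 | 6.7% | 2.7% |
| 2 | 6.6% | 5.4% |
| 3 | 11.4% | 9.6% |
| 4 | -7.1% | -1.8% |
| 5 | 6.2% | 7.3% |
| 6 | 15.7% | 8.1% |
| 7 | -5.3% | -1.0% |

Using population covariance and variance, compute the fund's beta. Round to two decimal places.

r̄p = 4.8857%,  r̄m = 4.3286%
Cov = Σ(rp − r̄p)(rm − r̄m) / 7 = 29.3776
Var(rm) = Σ(rm − r̄m)² / 7 = 17.2278
β = Cov / Var = 29.3776 / 17.2278 = 1.7052

1.71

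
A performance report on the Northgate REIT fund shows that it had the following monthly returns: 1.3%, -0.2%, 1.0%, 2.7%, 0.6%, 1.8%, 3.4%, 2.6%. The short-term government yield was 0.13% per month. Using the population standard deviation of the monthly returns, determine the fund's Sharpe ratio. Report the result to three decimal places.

1.349

r̄ = (1.3 − 0.2 + 1 + 2.7 + 0.6 + 1.8 + 3.4 + 2.6) / 8 = 13.20 / 8 = 1.6500%
Σ(r − r̄)² = (1.3 − 1.6500)² + (-0.2 − 1.6500)² + (1 − 1.6500)² + … = 10.1600
population σ = √(10.1600 / 8) = √1.2700 = 1.1269%
Sharpe = (r̄ − rf) / σ = (1.6500 − 0.13) / 1.1269 = 1.5200 / 1.1269 = 1.3488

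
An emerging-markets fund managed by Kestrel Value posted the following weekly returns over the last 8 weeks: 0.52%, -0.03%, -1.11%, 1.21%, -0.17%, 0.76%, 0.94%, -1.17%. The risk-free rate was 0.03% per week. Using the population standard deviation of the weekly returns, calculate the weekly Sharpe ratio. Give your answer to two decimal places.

0.11

μ = (0.52 − 0.03 − 1.11 + 1.21 − 0.17 + 0.76 + 0.94 − 1.17) / 8 = 0.950 / 8 = 0.1188%
Population σ = √[Σ(r − μ)² / 8] = √[5.7137 / 8] = √0.7142 = 0.8451%
Sharpe = (μ − rf) / σ = (0.1188 − 0.03) / 0.8451 = 0.0888 / 0.8451 = 0.1051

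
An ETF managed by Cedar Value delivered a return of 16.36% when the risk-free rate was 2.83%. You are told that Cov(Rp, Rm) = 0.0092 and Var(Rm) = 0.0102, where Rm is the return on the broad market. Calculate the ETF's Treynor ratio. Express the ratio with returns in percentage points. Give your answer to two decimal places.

15.00

β = Cov / Var = 0.0092 / 0.0102 = 0.9020
Treynor = (Rp − Rf) / β = (16.36% − 2.83%) / 0.9020 = 13.53 / 0.9020 = 15.0000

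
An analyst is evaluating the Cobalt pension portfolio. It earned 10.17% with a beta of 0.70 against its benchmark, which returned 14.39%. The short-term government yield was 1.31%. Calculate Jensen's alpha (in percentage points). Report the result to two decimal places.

-0.30

CAPM expected return = Rf + β(Rm − Rf) = 1.31% + 0.70 × (14.39% − 1.31%) = 1.31 + 0.70 × 13.08 = 10.4660%
Jensen's α = Rp − E[R] = 10.17% − 10.4660% = -0.2960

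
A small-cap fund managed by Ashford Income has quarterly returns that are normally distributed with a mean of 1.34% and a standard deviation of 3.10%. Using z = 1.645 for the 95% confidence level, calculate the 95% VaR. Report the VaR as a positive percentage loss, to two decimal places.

3.76

VaR (as % loss) = −(μ − z·σ) = −(1.34% − 1.645 × 3.10%) = −(-3.7595%) = 3.7595%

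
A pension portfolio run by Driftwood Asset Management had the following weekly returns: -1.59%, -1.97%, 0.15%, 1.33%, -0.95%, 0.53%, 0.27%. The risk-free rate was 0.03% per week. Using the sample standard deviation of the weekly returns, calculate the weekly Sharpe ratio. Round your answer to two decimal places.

r̄ = (-1.59 − 1.97 + 0.15 + 1.33 − 0.95 + 0.53 + 0.27) / 7 = -0.3186%
Sample σ = √[Σ(r − r̄)² / 6] = √[8.7463 / 6] = √1.4577 = 1.2074%
Sharpe = (r̄ − rf) / σ = (-0.3186 − 0.03) / 1.2074 = -0.3486 / 1.2074 = -0.2887

-0.29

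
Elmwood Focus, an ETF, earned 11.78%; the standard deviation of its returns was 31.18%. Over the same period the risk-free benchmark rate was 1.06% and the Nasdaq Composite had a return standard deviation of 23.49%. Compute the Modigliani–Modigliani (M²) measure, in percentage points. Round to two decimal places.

9.14

Sharpe = (Rp − Rf) / σp = (11.78% − 1.06%) / 31.18% = 0.3438
M² = Rf + Sharpe × σm = 1.06% + 0.3438 × 23.49% = 9.1359%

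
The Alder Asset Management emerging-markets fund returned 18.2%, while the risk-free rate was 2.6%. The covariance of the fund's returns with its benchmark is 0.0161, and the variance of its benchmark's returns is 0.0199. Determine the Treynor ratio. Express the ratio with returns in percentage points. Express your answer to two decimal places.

β = Cov / Var = 0.0161 / 0.0199 = 0.8090
Treynor = (Rp − Rf) / β = (18.2% − 2.6%) / 0.8090 = 15.60 / 0.8090 = 19.2831

19.28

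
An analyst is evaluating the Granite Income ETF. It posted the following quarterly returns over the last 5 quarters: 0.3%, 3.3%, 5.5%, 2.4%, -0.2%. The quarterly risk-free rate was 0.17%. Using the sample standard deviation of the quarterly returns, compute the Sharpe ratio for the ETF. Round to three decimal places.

0.902

Mean return r̄ = 11.30 / 5 = 2.2600%
Σ(r − r̄)² = (0.3 − 2.2600)² + (3.3 − 2.2600)² + (5.5 − 2.2600)² + … = 21.4920
sample σ = √(21.4920 / 4) = √5.3730 = 2.3180%
Sharpe = (r̄ − rf) / σ = (2.2600 − 0.17) / 2.3180 = 2.0900 / 2.3180 = 0.9016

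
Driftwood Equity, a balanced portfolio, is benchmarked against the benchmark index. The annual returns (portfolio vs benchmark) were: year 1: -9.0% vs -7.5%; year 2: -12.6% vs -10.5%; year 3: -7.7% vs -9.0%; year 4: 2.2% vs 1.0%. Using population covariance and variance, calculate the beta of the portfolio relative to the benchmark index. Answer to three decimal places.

1.197

r̄p = -6.7750%,  r̄m = -6.5000%
Cov = Σ(rp − r̄p)(rm − r̄m) / 4 = 23.7875
Var(rm) = Σ(rm − r̄m)² / 4 = 19.8750
β = Cov / Var = 23.7875 / 19.8750 = 1.1969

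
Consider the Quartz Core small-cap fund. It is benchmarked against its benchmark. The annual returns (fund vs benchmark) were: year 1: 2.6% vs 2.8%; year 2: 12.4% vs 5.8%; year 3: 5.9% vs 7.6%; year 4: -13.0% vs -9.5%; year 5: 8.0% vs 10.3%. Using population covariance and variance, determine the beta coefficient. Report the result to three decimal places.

1.160

r̄p = 3.1800%,  r̄m = 3.4000%
Cov = Σ(rp − r̄p)(rm − r̄m) / 5 = 55.1760
Var(rm) = Σ(rm − r̄m)² / 5 = 47.5560
β = Cov / Var = 55.1760 / 47.5560 = 1.1602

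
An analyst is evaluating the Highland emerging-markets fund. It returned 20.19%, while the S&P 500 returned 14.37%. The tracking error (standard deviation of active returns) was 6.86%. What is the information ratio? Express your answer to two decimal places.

IR = (Rp − Rb) / TE = (20.19% − 14.37%) / 6.86% = 5.82% / 6.86% = 0.8484

0.85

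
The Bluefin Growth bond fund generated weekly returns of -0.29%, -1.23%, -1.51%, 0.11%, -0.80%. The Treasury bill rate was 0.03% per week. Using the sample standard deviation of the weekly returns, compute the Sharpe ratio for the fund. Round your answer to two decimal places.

-1.17

Mean return r̄ = -3.720 / 5 = -0.7440%
Sample std dev = √[1.7615 / 4] = 0.6636%
Sharpe = (r̄ − rf) / σ = (-0.7440 − 0.03) / 0.6636 = -0.7740 / 0.6636 = -1.1664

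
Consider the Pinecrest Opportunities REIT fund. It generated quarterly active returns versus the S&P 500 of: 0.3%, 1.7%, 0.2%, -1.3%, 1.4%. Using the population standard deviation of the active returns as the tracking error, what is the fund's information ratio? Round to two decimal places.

0.43

r̄ = (0.3 + 1.7 + 0.2 − 1.3 + 1.4) / 5 = 0.4600%
Population σ = √[Σ(r − r̄)² / 5] = √[5.6120 / 5] = √1.1224 = 1.0594%
IR = r̄ / tracking error = 0.4600 / 1.0594 = 0.4342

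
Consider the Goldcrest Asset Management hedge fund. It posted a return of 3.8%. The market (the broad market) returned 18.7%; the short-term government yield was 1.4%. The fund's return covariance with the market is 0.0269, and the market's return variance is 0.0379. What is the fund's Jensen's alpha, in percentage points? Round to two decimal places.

-9.88

β = Cov / Var = 0.0269 / 0.0379 = 0.7098
E[R] = Rf + β(Rm − Rf) = 1.4% + 0.7098 × (18.7% − 1.4%) = 13.6795%
α = Rp − E[R] = 3.8% − 13.6795% = -9.8795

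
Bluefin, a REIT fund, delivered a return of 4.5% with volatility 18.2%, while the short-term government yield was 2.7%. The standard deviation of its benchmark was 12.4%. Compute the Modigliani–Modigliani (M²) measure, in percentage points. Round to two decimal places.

3.93

Sharpe = (Rp − Rf) / σp = (4.5% − 2.7%) / 18.2% = 0.0989
M² = Rf + Sharpe × σm = 2.7% + 0.0989 × 12.4% = 3.9264%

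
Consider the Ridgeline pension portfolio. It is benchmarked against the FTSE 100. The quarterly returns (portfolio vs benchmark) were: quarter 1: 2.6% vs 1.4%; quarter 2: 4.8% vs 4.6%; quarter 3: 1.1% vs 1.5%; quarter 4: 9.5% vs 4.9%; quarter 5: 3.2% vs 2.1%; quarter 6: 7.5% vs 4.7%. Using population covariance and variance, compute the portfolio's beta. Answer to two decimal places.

r̄p = 4.7833%,  r̄m = 3.2000%
Cov = Σ(rp − r̄p)(rm − r̄m) / 6 = 4.0083
Var(rm) = Σ(rm − r̄m)² / 6 = 2.4067
β = Cov / Var = 4.0083 / 2.4067 = 1.6655

1.67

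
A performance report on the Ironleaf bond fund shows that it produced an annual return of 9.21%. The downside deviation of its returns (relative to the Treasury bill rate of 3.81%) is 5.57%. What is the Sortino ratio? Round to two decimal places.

Sortino = (Rp − Rf) / σd = (9.21% − 3.81%) / 5.57% = 5.40% / 5.57% = 0.9695

0.97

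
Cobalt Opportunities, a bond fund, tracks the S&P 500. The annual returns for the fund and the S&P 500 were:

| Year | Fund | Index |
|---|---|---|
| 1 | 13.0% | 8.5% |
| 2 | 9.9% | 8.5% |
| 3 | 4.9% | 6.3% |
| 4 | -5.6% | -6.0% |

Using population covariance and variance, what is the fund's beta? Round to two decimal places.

1.12

r̄p = 5.5500%,  r̄m = 4.3250%
Cov = Σ(rp − r̄p)(rm − r̄m) / 4 = 40.7763
Var(rm) = Σ(rm − r̄m)² / 4 = 36.3419
β = Cov / Var = 40.7763 / 36.3419 = 1.1220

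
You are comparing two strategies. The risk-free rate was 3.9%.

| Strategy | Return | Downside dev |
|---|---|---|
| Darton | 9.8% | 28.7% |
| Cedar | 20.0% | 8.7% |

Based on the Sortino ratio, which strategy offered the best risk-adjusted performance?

Darton: Sortino ratio = (9.8% − 3.9%) / 28.7% = 0.206
Cedar: Sortino ratio = (20.0% − 3.9%) / 8.7% = 1.851
Highest: Cedar (1.851).

Cedar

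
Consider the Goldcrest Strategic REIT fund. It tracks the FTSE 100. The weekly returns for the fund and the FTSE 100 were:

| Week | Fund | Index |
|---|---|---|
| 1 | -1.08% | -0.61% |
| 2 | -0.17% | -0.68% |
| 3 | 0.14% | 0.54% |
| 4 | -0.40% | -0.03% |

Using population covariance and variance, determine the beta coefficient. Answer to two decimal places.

0.58

r̄p = -0.3775%,  r̄m = -0.1950%
Cov = Σ(rp − r̄p)(rm − r̄m) / 4 = 0.1419
Var(rm) = Σ(rm − r̄m)² / 4 = 0.2437
β = Cov / Var = 0.1419 / 0.2437 = 0.5823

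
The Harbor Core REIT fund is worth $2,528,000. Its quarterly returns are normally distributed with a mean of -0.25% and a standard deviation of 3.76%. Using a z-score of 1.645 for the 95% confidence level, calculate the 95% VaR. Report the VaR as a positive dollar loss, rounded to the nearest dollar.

$162,682

Return at the 95% tail: μ − z·σ = -0.25% − 1.645 × 3.76% = -0.25 − 6.1852 = -6.4352%
VaR = −(-6.4352%) × $2,528,000 = 6.4352% × $2,528,000 = $162,682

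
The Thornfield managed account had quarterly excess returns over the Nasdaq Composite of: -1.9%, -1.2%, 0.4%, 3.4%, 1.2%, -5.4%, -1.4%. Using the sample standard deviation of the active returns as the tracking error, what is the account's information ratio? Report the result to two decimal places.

Mean return μ = -4.90 / 7 = -0.7000%
Σ(r − μ)² = 45.9000; sample σ = √(45.9000/6) = 2.7659%
IR = μ / tracking error = -0.7000 / 2.7659 = -0.2531

-0.25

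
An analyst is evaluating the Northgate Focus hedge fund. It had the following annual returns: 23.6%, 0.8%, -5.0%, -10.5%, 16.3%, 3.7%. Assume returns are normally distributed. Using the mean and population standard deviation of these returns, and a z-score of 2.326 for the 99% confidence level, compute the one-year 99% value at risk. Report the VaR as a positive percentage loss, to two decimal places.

22.59

Mean return r̄ = 28.90 / 6 = 4.8167%
Σ(r − r̄)² = 833.0283; population σ = √(833.0283/6) = 11.7830%
VaR = −(r̄ − z·σ) = −(4.8167 − 2.326 × 11.7830) = −(-22.5906) = 22.5906%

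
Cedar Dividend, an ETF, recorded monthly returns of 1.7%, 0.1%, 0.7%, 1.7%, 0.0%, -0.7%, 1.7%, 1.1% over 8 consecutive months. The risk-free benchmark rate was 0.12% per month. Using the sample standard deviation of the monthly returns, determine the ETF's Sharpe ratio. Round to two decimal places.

0.73

r̄ = (1.7 + 0.1 + 0.7 + 1.7 + 0 − 0.7 + 1.7 + 1.1) / 8 = 0.7875%
Sample std dev = √[5.9088 / 7] = 0.9188%
Sharpe = (r̄ − rf) / σ = (0.7875 − 0.12) / 0.9188 = 0.6675 / 0.9188 = 0.7265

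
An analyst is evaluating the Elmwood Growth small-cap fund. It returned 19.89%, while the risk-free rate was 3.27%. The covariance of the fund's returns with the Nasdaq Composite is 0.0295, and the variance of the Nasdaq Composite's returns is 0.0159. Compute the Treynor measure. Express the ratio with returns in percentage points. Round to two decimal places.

8.96

β = Cov / Var = 0.0295 / 0.0159 = 1.8553
Treynor = (Rp − Rf) / β = (19.89% − 3.27%) / 1.8553 = 16.62 / 1.8553 = 8.9581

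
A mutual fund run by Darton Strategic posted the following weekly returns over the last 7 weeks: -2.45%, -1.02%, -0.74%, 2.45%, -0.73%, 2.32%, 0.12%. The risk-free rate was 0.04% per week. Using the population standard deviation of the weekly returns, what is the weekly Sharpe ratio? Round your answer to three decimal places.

-0.028

r̄ = (-2.45 − 1.02 − 0.74 + 2.45 − 0.73 + 2.32 + 0.12) / 7 = -0.050 / 7 = -0.0071%
Σ(r − r̄)² = (-2.45 − (-0.0071))² + (-1.02 − (-0.0071))² + … = 19.5223
σ = √[19.5223 / 7] = 1.6700%
Sharpe = (r̄ − rf) / σ = (-0.0071 − 0.04) / 1.6700 = -0.0471 / 1.6700 = -0.0282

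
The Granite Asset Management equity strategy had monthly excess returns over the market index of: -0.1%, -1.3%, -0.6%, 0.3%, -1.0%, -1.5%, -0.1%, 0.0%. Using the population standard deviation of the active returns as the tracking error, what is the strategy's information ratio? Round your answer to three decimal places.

r̄ = (-0.1 − 1.3 − 0.6 + 0.3 − 1 − 1.5 − 0.1 + 0) / 8 = -4.30 / 8 = -0.5375%
Σ(r − r̄)² = (-0.1 − (-0.5375))² + (-1.3 − (-0.5375))² + (-0.6 − (-0.5375))² + … = 3.0988
σ = √[3.0988 / 8] = 0.6224%
IR = r̄ / tracking error = -0.5375 / 0.6224 = -0.8636

-0.864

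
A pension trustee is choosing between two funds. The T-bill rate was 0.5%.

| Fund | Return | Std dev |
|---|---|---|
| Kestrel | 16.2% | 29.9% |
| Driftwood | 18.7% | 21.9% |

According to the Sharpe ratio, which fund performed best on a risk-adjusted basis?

Driftwood

Kestrel: Sharpe ratio = (16.2% − 0.5%) / 29.9% = 0.525
Driftwood: Sharpe ratio = (18.7% − 0.5%) / 21.9% = 0.831
Highest: Driftwood (0.831).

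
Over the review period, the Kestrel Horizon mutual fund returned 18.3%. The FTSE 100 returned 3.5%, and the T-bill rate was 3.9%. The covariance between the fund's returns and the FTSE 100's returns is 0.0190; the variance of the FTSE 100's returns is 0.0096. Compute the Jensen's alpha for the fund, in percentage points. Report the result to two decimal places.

15.19

β = Cov / Var = 0.0190 / 0.0096 = 1.9792
E[R] = Rf + β(Rm − Rf) = 3.9% + 1.9792 × (3.5% − 3.9%) = 3.1083%
α = Rp − E[R] = 18.3% − 3.1083% = 15.1917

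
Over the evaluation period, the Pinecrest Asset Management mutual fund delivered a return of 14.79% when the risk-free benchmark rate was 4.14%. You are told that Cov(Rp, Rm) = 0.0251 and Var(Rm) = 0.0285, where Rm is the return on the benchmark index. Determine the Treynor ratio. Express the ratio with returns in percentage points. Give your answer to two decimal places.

12.09

β = Cov / Var = 0.0251 / 0.0285 = 0.8807
Treynor = (Rp − Rf) / β = (14.79% − 4.14%) / 0.8807 = 10.65 / 0.8807 = 12.0927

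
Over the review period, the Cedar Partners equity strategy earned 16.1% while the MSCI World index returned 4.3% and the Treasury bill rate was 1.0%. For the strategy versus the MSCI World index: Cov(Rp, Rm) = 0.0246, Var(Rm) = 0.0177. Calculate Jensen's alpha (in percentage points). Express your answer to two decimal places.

10.51

β = Cov / Var = 0.0246 / 0.0177 = 1.3898
E[R] = Rf + β(Rm − Rf) = 1.0% + 1.3898 × (4.3% − 1.0%) = 5.5863%
α = Rp − E[R] = 16.1% − 5.5863% = 10.5137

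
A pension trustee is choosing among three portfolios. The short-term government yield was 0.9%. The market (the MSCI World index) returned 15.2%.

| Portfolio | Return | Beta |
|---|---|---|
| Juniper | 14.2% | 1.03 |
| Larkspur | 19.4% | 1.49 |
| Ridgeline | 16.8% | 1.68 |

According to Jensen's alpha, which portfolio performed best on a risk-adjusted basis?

Juniper: α = 14.2% − [0.9% + 1.03 × (15.2% − 0.9%)] = -1.429
Larkspur: α = 19.4% − [0.9% + 1.49 × (15.2% − 0.9%)] = -2.807
Ridgeline: α = 16.8% − [0.9% + 1.68 × (15.2% − 0.9%)] = -8.124
Highest: Juniper (-1.429).

Juniper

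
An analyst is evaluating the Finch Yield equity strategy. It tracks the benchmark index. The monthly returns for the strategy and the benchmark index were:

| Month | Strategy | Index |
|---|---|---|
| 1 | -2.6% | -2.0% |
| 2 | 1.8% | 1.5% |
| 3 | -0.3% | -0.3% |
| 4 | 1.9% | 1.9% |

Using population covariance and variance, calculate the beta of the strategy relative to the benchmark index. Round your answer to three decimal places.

1.180

r̄p = 0.2000%,  r̄m = 0.2750%
Cov = Σ(rp − r̄p)(rm − r̄m) / 4 = 2.8450
Var(rm) = Σ(rm − r̄m)² / 4 = 2.4119
β = Cov / Var = 2.8450 / 2.4119 = 1.1796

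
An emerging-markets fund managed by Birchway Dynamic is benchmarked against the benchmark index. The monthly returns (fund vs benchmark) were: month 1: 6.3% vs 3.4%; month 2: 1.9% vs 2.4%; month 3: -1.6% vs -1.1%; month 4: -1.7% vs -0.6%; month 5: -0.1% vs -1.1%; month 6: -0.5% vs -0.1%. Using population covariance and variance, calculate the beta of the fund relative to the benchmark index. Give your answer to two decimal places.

r̄p = 0.7167%,  r̄m = 0.4833%
Cov = Σ(rp − r̄p)(rm − r̄m) / 6 = 4.4736
Var(rm) = Σ(rm − r̄m)² / 6 = 3.1181
β = Cov / Var = 4.4736 / 3.1181 = 1.4347

1.43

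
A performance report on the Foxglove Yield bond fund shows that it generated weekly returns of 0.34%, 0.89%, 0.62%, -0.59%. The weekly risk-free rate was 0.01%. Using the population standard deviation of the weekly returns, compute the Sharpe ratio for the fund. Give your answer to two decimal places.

0.55

Mean return r̄ = 1.260 / 4 = 0.3150%
Σ(r − r̄)² = 1.2433; population σ = √(1.2433/4) = 0.5575%
Sharpe = (r̄ − rf) / σ = (0.3150 − 0.01) / 0.5575 = 0.3050 / 0.5575 = 0.5471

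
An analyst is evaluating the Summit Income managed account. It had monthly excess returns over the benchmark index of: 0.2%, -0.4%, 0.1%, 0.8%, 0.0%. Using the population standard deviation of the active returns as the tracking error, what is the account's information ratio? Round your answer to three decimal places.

0.361

μ = (0.2 − 0.4 + 0.1 + 0.8 + 0) / 5 = 0.1400%
Population σ = √[Σ(r − μ)² / 5] = √[0.7520 / 5] = √0.1504 = 0.3878%
IR = μ / tracking error = 0.1400 / 0.3878 = 0.3610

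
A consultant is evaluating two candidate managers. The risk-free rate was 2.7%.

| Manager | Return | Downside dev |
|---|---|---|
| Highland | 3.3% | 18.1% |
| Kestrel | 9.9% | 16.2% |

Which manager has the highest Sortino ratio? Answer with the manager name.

Highland: Sortino ratio = (3.3% − 2.7%) / 18.1% = 0.033
Kestrel: Sortino ratio = (9.9% − 2.7%) / 16.2% = 0.444
Highest: Kestrel (0.444).

Kestrel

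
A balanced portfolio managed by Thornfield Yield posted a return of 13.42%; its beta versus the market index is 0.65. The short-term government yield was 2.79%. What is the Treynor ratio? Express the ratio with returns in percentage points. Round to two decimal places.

Treynor = (Rp − Rf) / β = (13.42% − 2.79%) / 0.65 = 10.63 / 0.65 = 16.3538

16.35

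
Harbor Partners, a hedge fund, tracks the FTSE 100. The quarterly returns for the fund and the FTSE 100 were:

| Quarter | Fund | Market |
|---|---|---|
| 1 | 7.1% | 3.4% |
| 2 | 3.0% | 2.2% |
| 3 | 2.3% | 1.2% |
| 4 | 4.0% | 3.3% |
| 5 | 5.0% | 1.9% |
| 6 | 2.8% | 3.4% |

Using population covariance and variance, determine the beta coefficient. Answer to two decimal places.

0.82

r̄p = 4.0333%,  r̄m = 2.5667%
Cov = Σ(rp − r̄p)(rm − r̄m) / 6 = 0.6011
Var(rm) = Σ(rm − r̄m)² / 6 = 0.7289
β = Cov / Var = 0.6011 / 0.7289 = 0.8247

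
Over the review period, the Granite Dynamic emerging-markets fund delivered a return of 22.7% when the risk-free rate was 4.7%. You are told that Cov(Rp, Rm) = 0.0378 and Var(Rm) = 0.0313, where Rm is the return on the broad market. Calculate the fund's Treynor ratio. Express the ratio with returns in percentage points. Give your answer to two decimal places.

14.90

β = Cov / Var = 0.0378 / 0.0313 = 1.2077
Treynor = (Rp − Rf) / β = (22.7% − 4.7%) / 1.2077 = 18.00 / 1.2077 = 14.9044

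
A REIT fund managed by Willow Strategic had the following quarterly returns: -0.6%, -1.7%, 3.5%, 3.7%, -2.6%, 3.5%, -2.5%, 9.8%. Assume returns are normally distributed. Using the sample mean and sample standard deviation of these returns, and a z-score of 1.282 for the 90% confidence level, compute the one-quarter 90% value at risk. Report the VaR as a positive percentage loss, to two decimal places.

3.87

μ = (-0.6 − 1.7 + 3.5 + 3.7 − 2.6 + 3.5 − 2.5 + 9.8) / 8 = 13.10 / 8 = 1.6375%
Sample std dev = √[129.0388 / 7] = 4.2935%
VaR = −(μ − z·σ) = −(1.6375 − 1.282 × 4.2935) = −(-3.8668) = 3.8668%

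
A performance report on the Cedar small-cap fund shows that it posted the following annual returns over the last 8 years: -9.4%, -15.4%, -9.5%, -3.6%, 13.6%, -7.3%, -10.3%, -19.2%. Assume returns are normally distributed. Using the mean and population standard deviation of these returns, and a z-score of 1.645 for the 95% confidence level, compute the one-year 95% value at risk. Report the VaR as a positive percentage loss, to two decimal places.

μ = (-9.4 − 15.4 − 9.5 − 3.6 + 13.6 − 7.3 − 10.3 − 19.2) / 8 = -7.6375%
Population std dev = √[675.0588 / 8] = 9.1860%
VaR = −(μ − z·σ) = −(-7.6375 − 1.645 × 9.1860) = −(-22.7485) = 22.7485%

22.75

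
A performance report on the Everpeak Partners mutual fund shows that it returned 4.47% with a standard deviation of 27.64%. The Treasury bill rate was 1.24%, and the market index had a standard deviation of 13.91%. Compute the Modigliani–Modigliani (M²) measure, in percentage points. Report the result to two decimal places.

Sharpe = (Rp − Rf) / σp = (4.47% − 1.24%) / 27.64% = 0.1169
M² = Rf + Sharpe × σm = 1.24% + 0.1169 × 13.91% = 2.8661%

2.87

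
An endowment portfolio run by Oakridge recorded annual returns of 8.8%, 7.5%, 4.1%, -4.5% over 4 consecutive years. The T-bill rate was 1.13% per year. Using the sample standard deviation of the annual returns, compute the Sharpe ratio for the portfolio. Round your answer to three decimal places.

0.475

r̄ = (8.8 + 7.5 + 4.1 − 4.5) / 4 = 3.9750%
Σ(r − r̄)² = 107.5475; sample σ = √(107.5475/3) = 5.9874%
Sharpe = (r̄ − rf) / σ = (3.9750 − 1.13) / 5.9874 = 2.8450 / 5.9874 = 0.4752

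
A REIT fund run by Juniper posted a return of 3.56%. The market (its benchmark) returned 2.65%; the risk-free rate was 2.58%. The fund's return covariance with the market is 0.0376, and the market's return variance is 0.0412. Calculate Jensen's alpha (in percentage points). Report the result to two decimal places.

β = Cov / Var = 0.0376 / 0.0412 = 0.9126
E[R] = Rf + β(Rm − Rf) = 2.58% + 0.9126 × (2.65% − 2.58%) = 2.6439%
α = Rp − E[R] = 3.56% − 2.6439% = 0.9161

0.92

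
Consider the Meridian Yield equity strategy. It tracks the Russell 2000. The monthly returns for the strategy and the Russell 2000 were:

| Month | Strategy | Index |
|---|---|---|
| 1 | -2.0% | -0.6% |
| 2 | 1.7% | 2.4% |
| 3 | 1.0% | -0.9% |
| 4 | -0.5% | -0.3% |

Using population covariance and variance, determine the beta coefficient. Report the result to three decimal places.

r̄p = 0.0500%,  r̄m = 0.1500%
Cov = Σ(rp − r̄p)(rm − r̄m) / 4 = 1.1250
Var(rm) = Σ(rm − r̄m)² / 4 = 1.7325
β = Cov / Var = 1.1250 / 1.7325 = 0.6494

0.649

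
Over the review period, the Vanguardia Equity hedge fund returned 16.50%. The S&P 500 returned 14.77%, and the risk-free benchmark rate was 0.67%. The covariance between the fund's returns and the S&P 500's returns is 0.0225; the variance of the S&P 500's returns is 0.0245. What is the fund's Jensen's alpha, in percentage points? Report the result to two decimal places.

2.88

β = Cov / Var = 0.0225 / 0.0245 = 0.9184
E[R] = Rf + β(Rm − Rf) = 0.67% + 0.9184 × (14.77% − 0.67%) = 13.6194%
α = Rp − E[R] = 16.50% − 13.6194% = 2.8806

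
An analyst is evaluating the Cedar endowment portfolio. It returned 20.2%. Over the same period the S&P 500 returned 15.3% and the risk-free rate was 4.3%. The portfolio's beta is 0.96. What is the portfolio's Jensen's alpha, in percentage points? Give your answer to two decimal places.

CAPM expected return = Rf + β(Rm − Rf) = 4.3% + 0.96 × (15.3% − 4.3%) = 4.3 + 0.96 × 11.00 = 14.8600%
Jensen's α = Rp − E[R] = 20.2% − 14.8600% = 5.3400

5.34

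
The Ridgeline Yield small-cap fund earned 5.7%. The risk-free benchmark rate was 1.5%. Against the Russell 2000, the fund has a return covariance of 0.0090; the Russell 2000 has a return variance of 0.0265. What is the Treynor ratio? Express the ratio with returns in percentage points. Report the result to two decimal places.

β = Cov / Var = 0.0090 / 0.0265 = 0.3396
Treynor = (Rp − Rf) / β = (5.7% − 1.5%) / 0.3396 = 4.20 / 0.3396 = 12.3675

12.37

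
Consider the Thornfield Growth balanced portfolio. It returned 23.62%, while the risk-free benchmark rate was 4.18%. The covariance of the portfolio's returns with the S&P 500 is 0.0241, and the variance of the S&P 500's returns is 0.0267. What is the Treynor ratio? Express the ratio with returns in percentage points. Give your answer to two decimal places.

21.54

β = Cov / Var = 0.0241 / 0.0267 = 0.9026
Treynor = (Rp − Rf) / β = (23.62% − 4.18%) / 0.9026 = 19.44 / 0.9026 = 21.5378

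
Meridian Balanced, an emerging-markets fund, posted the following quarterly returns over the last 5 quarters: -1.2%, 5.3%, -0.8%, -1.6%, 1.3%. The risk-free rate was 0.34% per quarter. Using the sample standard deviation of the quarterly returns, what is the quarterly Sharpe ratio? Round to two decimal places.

0.09

μ = (-1.2 + 5.3 − 0.8 − 1.6 + 1.3) / 5 = 3.00 / 5 = 0.6000%
Sample std dev = √[32.6200 / 4] = 2.8557%
Sharpe = (μ − rf) / σ = (0.6000 − 0.34) / 2.8557 = 0.2600 / 2.8557 = 0.0910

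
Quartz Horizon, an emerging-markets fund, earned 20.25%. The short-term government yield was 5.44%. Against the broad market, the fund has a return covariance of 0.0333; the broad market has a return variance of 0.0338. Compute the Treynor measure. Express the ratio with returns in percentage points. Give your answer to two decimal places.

β = Cov / Var = 0.0333 / 0.0338 = 0.9852
Treynor = (Rp − Rf) / β = (20.25% − 5.44%) / 0.9852 = 14.81 / 0.9852 = 15.0325

15.03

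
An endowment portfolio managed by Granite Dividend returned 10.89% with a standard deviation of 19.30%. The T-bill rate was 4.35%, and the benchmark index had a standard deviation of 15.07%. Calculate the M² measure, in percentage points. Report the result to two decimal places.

9.46

Sharpe = (Rp − Rf) / σp = (10.89% − 4.35%) / 19.30% = 0.3389
M² = Rf + Sharpe × σm = 4.35% + 0.3389 × 15.07% = 9.4572%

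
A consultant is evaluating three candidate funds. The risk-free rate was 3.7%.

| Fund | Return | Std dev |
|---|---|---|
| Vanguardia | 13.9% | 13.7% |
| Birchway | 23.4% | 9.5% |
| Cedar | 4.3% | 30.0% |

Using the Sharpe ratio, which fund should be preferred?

Birchway

Vanguardia: Sharpe ratio = (13.9% − 3.7%) / 13.7% = 0.745
Birchway: Sharpe ratio = (23.4% − 3.7%) / 9.5% = 2.074
Cedar: Sharpe ratio = (4.3% − 3.7%) / 30.0% = 0.020
Highest: Birchway (2.074).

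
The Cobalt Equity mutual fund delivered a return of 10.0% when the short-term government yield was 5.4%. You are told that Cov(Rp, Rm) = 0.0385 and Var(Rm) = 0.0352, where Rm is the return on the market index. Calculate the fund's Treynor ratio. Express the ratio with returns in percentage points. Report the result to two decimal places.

4.21

β = Cov / Var = 0.0385 / 0.0352 = 1.0938
Treynor = (Rp − Rf) / β = (10.0% − 5.4%) / 1.0938 = 4.60 / 1.0938 = 4.2055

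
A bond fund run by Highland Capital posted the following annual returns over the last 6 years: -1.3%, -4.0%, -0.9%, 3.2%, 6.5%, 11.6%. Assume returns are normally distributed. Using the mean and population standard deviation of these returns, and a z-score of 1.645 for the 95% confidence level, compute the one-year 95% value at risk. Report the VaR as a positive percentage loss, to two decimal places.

r̄ = (-1.3 − 4 − 0.9 + 3.2 + 6.5 + 11.6) / 6 = 2.5167%
Population σ = √[Σ(r − r̄)² / 6] = √[167.5483 / 6] = √27.9247 = 5.2844%
VaR = −(r̄ − z·σ) = −(2.5167 − 1.645 × 5.2844) = −(-6.1761) = 6.1761%

6.18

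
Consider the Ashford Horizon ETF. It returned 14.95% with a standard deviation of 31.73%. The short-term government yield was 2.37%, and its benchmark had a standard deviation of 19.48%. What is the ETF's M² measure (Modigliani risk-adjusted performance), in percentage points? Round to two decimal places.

Sharpe = (Rp − Rf) / σp = (14.95% − 2.37%) / 31.73% = 0.3965
M² = Rf + Sharpe × σm = 2.37% + 0.3965 × 19.48% = 10.0938%

10.09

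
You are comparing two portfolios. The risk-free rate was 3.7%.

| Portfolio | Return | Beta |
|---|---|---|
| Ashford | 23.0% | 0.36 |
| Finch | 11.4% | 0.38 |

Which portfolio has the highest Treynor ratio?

Ashford

Ashford: Treynor = (23.0% − 3.7%) / 0.36 = 53.611
Finch: Treynor = (11.4% − 3.7%) / 0.38 = 20.263
Highest: Ashford (53.611).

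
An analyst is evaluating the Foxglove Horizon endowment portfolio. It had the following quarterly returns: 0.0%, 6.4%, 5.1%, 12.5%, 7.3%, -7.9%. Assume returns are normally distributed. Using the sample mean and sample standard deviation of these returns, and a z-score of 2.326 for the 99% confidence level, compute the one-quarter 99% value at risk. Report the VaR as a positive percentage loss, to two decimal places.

12.47

r̄ = (0 + 6.4 + 5.1 + 12.5 + 7.3 − 7.9) / 6 = 3.9000%
Sample σ = √[Σ(r − r̄)² / 5] = √[247.6600 / 5] = √49.5320 = 7.0379%
VaR = −(r̄ − z·σ) = −(3.9000 − 2.326 × 7.0379) = −(-12.4702) = 12.4702%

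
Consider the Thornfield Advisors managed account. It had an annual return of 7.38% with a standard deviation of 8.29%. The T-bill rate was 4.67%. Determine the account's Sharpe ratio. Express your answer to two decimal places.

Sharpe = (Rp − Rf) / σp = (7.38% − 4.67%) / 8.29% = 2.71% / 8.29% = 0.3269

0.33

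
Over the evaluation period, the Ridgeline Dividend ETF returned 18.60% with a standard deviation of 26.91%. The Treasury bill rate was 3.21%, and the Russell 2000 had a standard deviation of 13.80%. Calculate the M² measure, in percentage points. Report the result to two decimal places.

Sharpe = (Rp − Rf) / σp = (18.60% − 3.21%) / 26.91% = 0.5719
M² = Rf + Sharpe × σm = 3.21% + 0.5719 × 13.80% = 11.1022%

11.10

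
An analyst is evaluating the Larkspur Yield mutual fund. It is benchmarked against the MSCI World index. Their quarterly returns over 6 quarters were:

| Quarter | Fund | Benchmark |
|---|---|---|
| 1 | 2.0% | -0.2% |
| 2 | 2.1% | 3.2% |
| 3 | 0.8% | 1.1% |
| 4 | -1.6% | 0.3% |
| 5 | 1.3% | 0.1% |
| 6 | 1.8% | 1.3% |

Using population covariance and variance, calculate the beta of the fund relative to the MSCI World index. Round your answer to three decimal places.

r̄p = 1.0667%,  r̄m = 0.9667%
Cov = Σ(rp − r̄p)(rm − r̄m) / 6 = 0.5006
Var(rm) = Σ(rm − r̄m)² / 6 = 1.2789
β = Cov / Var = 0.5006 / 1.2789 = 0.3914

0.391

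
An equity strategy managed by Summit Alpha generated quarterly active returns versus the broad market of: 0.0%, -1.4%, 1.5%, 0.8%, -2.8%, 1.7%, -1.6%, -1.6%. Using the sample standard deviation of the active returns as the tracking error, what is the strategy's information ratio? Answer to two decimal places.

-0.26

μ = (0 − 1.4 + 1.5 + 0.8 − 2.8 + 1.7 − 1.6 − 1.6) / 8 = -3.40 / 8 = -0.4250%
Σ(r − μ)² = 19.2550; sample σ = √(19.2550/7) = 1.6585%
IR = μ / tracking error = -0.4250 / 1.6585 = -0.2563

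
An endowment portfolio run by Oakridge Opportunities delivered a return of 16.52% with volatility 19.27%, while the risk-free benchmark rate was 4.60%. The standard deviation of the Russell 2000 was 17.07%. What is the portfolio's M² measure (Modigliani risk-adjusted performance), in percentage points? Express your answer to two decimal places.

Sharpe = (Rp − Rf) / σp = (16.52% − 4.60%) / 19.27% = 0.6186
M² = Rf + Sharpe × σm = 4.60% + 0.6186 × 17.07% = 15.1595%

15.16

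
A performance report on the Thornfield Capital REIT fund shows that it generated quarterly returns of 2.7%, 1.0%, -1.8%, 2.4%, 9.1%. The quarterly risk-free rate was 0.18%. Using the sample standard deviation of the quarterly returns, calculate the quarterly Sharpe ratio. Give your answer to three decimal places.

0.624

Mean return μ = 13.40 / 5 = 2.6800%
Sample std dev = √[64.1880 / 4] = 4.0059%
Sharpe = (μ − rf) / σ = (2.6800 − 0.18) / 4.0059 = 2.5000 / 4.0059 = 0.6241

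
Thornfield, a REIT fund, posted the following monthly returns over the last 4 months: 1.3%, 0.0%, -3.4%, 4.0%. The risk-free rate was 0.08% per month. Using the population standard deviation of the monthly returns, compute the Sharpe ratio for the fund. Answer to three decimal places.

r̄ = (1.3 + 0 − 3.4 + 4) / 4 = 0.4750%
Σ(r − r̄)² = (1.3 − 0.4750)² + (0 − 0.4750)² + … = 28.3475
σ = √[28.3475 / 4] = 2.6621%
Sharpe = (r̄ − rf) / σ = (0.4750 − 0.08) / 2.6621 = 0.3950 / 2.6621 = 0.1484

0.148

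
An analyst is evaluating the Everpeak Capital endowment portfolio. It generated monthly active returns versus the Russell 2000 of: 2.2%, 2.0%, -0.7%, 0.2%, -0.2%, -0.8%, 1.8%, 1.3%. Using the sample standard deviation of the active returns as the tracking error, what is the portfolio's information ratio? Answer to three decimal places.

μ = (2.2 + 2 − 0.7 + 0.2 − 0.2 − 0.8 + 1.8 + 1.3) / 8 = 5.80 / 8 = 0.7250%
Sample std dev = √[10.7750 / 7] = 1.2407%
IR = μ / tracking error = 0.7250 / 1.2407 = 0.5843

0.584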